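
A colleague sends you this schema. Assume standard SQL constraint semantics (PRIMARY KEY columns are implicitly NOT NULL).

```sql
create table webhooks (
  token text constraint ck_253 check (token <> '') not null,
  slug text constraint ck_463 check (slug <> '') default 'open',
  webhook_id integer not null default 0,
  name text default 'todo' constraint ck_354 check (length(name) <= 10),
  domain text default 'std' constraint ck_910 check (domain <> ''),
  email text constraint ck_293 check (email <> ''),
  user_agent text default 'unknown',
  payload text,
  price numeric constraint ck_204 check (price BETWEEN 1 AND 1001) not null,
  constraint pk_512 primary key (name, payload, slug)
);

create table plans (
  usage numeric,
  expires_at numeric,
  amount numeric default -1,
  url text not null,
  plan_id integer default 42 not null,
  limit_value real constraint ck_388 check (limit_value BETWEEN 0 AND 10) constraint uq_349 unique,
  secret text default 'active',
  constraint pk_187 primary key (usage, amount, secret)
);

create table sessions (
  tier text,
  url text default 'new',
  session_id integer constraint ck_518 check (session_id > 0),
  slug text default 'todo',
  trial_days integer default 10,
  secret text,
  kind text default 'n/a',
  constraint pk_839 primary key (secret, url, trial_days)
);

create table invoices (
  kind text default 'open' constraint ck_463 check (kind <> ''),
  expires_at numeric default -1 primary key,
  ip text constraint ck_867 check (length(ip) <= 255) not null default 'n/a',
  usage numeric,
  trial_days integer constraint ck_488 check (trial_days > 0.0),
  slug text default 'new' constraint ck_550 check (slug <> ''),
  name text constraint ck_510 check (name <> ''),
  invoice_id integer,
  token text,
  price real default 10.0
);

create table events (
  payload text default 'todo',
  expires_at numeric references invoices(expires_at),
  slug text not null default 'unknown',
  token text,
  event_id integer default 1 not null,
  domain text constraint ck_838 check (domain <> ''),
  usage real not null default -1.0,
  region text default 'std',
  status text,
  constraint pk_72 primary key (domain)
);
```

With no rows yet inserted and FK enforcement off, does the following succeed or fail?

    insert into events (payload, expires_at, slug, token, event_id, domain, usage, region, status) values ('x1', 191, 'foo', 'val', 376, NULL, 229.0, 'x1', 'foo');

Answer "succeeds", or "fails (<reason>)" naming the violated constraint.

fails (NOT NULL on domain)

domain is explicitly set to NULL, but domain is part of the PRIMARY KEY (implied NOT NULL).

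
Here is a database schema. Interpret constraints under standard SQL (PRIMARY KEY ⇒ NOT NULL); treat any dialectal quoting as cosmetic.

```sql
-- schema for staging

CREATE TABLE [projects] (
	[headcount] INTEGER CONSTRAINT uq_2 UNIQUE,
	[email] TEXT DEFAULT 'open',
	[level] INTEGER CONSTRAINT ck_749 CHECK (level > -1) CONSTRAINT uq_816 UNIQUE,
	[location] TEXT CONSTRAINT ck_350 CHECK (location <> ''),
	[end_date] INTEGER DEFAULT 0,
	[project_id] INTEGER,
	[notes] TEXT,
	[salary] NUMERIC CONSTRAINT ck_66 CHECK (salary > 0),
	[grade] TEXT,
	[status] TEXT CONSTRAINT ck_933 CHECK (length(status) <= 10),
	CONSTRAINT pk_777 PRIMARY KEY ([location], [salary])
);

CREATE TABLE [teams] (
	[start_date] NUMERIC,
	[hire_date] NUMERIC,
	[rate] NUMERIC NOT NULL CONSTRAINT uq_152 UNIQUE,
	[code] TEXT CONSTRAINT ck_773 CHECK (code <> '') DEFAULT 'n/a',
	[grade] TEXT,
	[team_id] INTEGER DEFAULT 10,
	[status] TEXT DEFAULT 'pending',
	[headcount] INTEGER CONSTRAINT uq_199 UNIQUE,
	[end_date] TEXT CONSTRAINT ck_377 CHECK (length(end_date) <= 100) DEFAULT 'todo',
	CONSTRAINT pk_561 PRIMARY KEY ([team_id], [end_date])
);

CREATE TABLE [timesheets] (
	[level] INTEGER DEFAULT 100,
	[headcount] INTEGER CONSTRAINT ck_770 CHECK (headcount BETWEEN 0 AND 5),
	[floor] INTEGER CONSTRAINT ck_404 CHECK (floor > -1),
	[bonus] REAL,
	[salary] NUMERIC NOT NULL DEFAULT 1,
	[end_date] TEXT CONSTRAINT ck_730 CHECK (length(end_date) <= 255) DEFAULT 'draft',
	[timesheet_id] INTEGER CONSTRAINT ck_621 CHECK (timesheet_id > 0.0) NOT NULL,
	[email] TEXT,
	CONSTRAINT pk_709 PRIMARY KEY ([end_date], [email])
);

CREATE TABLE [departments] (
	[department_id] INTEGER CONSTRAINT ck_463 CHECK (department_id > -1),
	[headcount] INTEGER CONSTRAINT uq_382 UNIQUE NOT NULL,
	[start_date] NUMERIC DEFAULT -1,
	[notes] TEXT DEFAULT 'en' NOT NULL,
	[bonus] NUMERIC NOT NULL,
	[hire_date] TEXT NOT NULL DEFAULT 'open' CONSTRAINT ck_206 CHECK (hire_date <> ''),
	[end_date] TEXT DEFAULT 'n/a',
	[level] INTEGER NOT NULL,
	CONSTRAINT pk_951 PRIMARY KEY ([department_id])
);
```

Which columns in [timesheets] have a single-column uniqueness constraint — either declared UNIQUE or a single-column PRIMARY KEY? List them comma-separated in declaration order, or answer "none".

- level: no UNIQUE or single-column PK constraint.
- headcount: no UNIQUE or single-column PK constraint.
- floor: no UNIQUE or single-column PK constraint.
- bonus: no UNIQUE or single-column PK constraint.
- salary: no UNIQUE or single-column PK constraint.
- end_date: part of a composite PRIMARY KEY — only the tuple is unique, not this column on its own.
- timesheet_id: no UNIQUE or single-column PK constraint.
- email: part of a composite PRIMARY KEY — only the tuple is unique, not this column on its own.

none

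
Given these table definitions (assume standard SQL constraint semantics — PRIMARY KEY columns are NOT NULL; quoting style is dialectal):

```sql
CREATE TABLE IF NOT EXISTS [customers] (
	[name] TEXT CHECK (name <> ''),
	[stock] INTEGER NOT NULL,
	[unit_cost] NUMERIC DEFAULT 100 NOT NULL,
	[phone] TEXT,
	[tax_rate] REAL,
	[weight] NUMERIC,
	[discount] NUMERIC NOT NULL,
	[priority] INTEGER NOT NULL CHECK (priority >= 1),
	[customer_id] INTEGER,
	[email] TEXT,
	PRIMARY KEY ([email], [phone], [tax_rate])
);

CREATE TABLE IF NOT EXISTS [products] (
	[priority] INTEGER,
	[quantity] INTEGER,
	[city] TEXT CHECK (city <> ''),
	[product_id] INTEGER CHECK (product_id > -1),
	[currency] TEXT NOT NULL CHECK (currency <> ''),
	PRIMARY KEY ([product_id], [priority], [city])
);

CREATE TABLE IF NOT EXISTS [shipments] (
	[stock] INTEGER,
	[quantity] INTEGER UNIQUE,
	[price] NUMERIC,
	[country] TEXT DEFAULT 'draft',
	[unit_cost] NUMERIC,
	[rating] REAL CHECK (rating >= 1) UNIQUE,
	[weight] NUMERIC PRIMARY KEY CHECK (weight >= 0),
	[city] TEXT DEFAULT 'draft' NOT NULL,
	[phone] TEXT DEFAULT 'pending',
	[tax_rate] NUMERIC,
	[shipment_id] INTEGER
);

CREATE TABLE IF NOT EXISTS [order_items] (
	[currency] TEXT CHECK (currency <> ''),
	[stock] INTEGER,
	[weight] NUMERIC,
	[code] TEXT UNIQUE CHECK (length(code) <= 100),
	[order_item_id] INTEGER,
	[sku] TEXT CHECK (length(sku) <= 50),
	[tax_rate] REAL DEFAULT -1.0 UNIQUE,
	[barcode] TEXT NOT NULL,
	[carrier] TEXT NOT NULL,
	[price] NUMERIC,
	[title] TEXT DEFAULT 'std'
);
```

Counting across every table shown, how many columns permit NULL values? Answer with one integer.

22

customers: 3 nullable (name, weight, customer_id — PK (email, phone, tax_rate) and explicit NOT NULL columns excluded).
products: 1 nullable (quantity — PK (product_id, priority, city) and explicit NOT NULL columns excluded).
shipments: 9 nullable (stock, quantity, price, country, unit_cost, rating, phone, tax_rate, shipment_id — PK (weight) and explicit NOT NULL columns excluded).
order_items: 9 nullable (currency, stock, weight, code, order_item_id, sku, tax_rate, price, title — PK none and explicit NOT NULL columns excluded).
Total: 3 + 1 + 9 + 9 = 22.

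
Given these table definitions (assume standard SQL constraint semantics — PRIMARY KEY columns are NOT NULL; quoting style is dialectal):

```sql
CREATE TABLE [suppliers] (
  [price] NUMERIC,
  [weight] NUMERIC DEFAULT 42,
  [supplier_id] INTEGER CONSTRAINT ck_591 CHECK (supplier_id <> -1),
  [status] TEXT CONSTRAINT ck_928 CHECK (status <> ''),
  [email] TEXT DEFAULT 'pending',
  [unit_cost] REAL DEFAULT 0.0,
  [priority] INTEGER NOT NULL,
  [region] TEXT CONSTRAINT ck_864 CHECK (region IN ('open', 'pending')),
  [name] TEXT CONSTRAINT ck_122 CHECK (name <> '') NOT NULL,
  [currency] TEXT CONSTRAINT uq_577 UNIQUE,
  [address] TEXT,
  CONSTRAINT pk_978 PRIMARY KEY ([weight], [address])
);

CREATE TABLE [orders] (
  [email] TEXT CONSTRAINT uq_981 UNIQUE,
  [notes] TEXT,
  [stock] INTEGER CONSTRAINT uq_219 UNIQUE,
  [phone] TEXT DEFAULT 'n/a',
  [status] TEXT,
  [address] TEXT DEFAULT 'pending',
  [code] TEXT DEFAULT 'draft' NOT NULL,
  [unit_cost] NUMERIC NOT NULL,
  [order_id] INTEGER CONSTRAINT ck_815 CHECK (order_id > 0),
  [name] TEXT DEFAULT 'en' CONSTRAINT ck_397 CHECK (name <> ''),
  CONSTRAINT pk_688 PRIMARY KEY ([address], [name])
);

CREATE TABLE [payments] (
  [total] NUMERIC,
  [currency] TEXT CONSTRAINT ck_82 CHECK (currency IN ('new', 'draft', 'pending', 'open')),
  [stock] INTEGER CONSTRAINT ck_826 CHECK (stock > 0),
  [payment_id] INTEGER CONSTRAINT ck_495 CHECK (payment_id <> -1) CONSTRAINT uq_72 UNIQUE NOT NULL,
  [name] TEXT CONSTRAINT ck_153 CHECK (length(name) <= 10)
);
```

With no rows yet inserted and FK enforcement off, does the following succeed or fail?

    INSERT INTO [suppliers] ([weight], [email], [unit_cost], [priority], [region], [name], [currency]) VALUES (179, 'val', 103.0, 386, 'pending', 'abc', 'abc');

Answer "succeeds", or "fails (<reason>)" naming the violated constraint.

fails (NOT NULL on address)

address is omitted from the column list and has no DEFAULT, so it would receive NULL.
But address is part of the PRIMARY KEY (implied NOT NULL).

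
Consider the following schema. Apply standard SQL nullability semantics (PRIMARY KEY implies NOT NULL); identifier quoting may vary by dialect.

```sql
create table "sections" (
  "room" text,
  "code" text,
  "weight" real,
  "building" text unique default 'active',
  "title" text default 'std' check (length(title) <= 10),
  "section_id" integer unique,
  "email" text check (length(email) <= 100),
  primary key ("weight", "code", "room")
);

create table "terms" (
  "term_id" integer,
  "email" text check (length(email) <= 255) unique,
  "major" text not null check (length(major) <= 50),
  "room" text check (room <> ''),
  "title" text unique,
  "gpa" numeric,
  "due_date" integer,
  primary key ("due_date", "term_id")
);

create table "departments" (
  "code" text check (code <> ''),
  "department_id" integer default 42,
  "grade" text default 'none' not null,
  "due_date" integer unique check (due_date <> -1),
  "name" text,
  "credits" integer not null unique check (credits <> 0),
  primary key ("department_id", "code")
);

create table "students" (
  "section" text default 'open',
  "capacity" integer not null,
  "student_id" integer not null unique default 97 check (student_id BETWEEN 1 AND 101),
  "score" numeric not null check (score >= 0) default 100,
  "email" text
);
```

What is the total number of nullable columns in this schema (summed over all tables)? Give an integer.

12

sections: 4 nullable (building, title, section_id, email — PK (weight, code, room) and explicit NOT NULL columns excluded).
terms: 4 nullable (email, room, title, gpa — PK (due_date, term_id) and explicit NOT NULL columns excluded).
departments: 2 nullable (due_date, name — PK (department_id, code) and explicit NOT NULL columns excluded).
students: 2 nullable (section, email — PK none and explicit NOT NULL columns excluded).
Total: 4 + 4 + 2 + 2 = 12.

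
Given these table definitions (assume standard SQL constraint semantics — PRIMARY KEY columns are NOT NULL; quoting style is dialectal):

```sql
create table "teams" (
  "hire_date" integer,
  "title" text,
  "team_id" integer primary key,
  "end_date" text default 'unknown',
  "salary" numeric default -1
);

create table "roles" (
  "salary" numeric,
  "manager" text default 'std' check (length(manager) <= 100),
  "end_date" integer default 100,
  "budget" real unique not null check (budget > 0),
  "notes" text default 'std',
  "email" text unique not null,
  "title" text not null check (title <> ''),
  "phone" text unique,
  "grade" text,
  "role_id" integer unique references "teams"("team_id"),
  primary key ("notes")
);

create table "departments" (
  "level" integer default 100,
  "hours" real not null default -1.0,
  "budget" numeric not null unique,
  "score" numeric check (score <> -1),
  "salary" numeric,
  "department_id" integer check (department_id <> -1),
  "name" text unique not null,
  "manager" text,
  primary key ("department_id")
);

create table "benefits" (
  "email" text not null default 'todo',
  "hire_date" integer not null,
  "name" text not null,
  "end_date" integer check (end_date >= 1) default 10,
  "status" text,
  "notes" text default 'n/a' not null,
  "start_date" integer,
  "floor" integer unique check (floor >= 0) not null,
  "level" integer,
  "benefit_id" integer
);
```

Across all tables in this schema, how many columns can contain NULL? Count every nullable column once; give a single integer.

19

teams: 4 nullable (hire_date, title, end_date, salary — PK (team_id) and explicit NOT NULL columns excluded).
roles: 6 nullable (salary, manager, end_date, phone, grade, role_id — PK (notes) and explicit NOT NULL columns excluded).
departments: 4 nullable (level, score, salary, manager — PK (department_id) and explicit NOT NULL columns excluded).
benefits: 5 nullable (end_date, status, start_date, level, benefit_id — PK none and explicit NOT NULL columns excluded).
Total: 4 + 6 + 4 + 5 = 19.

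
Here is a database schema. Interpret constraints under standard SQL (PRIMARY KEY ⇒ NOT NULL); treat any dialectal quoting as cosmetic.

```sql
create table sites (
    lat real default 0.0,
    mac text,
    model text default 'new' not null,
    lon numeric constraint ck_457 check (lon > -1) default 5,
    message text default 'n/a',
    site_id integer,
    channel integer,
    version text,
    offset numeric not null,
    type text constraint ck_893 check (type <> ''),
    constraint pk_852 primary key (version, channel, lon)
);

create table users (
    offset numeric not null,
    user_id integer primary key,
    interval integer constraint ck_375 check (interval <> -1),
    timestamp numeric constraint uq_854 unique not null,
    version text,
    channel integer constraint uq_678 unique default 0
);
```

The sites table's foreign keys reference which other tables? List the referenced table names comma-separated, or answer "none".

none

No column in sites has a REFERENCES clause.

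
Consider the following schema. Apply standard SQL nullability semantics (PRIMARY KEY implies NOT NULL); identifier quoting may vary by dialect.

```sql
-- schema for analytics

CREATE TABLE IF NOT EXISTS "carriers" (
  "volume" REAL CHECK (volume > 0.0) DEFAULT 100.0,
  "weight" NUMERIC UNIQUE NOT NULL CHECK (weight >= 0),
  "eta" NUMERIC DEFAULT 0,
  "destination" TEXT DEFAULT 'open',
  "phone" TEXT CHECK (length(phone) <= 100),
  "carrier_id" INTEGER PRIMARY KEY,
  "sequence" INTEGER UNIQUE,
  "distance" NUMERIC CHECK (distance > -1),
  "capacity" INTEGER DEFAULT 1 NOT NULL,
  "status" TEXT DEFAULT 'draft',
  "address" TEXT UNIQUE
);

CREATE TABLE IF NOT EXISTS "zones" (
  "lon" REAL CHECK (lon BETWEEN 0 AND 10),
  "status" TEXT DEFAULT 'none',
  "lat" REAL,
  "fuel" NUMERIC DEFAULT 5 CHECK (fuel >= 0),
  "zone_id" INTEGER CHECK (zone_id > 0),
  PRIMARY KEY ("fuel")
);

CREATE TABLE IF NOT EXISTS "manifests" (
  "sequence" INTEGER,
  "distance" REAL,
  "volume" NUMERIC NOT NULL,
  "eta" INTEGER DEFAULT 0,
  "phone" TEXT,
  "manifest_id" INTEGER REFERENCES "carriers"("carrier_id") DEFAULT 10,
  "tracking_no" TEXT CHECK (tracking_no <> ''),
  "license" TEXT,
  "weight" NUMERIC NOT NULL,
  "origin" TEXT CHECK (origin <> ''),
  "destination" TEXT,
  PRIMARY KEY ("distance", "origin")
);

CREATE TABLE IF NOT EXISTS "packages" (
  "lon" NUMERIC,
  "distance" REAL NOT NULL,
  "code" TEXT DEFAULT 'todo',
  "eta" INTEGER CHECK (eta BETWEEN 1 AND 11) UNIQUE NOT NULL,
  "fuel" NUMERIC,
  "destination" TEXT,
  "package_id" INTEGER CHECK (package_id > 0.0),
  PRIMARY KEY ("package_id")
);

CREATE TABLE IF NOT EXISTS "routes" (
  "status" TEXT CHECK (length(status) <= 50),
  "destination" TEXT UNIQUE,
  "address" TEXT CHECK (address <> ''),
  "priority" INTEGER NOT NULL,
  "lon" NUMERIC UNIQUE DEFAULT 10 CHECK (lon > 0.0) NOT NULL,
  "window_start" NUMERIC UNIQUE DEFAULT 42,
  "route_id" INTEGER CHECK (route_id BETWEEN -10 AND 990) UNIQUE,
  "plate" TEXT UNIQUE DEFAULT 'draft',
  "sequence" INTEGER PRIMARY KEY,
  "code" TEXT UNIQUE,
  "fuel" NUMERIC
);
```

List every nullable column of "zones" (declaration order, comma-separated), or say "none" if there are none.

- lon: CHECK does not forbid NULL (a CHECK constraint passes when its expression is NULL) → nullable.
- status: DEFAULT only fills an omitted column; an explicit NULL is still allowed → nullable.
- lat: no NOT NULL constraint applies → nullable.
- fuel: part of the PRIMARY KEY, which implies NOT NULL → not nullable.
- zone_id: CHECK does not forbid NULL (a CHECK constraint passes when its expression is NULL) → nullable.

lon, status, lat, zone_id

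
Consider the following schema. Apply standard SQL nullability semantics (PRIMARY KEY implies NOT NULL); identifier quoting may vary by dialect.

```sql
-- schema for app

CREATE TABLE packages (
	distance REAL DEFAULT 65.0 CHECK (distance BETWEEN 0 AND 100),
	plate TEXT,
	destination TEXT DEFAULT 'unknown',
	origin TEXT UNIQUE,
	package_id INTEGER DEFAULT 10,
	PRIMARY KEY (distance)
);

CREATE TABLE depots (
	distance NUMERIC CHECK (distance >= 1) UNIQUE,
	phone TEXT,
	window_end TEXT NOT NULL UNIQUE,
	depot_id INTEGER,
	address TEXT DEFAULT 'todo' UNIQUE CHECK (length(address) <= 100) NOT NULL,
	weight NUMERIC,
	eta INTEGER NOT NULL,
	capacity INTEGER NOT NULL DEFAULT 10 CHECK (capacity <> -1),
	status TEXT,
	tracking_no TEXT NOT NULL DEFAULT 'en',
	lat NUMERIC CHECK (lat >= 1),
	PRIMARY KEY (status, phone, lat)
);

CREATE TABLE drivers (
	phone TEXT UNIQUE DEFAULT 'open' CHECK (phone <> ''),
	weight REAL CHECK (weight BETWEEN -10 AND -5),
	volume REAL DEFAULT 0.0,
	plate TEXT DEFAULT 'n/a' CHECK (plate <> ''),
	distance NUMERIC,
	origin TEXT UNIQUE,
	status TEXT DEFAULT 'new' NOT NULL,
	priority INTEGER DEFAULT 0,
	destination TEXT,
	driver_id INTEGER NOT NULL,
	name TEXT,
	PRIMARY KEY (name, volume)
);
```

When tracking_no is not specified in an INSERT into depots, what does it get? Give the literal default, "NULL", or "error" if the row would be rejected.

'en'

tracking_no has an explicit DEFAULT 'en'.
When the column is omitted from an INSERT, that default is used.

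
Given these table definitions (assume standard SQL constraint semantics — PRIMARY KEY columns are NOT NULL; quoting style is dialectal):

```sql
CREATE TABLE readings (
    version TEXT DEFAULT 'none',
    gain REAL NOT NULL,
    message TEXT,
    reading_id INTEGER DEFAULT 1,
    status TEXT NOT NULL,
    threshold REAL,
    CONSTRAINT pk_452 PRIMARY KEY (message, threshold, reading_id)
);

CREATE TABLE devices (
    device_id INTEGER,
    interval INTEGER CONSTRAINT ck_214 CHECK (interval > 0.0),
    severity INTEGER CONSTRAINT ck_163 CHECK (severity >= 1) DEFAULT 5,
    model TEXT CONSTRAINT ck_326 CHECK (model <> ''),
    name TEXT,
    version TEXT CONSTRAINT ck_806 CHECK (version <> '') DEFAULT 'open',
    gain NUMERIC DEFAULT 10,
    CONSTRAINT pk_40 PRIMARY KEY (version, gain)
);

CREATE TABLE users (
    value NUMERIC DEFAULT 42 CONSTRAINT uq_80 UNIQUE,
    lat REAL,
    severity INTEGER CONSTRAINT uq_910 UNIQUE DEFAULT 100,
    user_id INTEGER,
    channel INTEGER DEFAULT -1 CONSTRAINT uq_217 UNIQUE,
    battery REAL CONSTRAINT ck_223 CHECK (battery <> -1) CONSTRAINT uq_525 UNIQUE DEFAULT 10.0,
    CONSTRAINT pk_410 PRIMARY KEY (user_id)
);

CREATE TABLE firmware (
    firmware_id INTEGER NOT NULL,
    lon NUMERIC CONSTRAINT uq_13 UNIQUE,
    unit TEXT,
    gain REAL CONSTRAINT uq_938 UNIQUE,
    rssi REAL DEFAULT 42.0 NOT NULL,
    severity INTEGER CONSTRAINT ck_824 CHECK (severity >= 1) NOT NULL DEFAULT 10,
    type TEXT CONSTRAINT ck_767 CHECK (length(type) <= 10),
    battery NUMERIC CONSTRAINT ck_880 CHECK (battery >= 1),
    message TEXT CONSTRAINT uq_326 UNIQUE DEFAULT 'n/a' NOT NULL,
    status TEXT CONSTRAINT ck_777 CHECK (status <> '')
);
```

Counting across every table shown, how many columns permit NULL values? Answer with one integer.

readings: 1 nullable (version — PK (message, threshold, reading_id) and explicit NOT NULL columns excluded).
devices: 5 nullable (device_id, interval, severity, model, name — PK (version, gain) and explicit NOT NULL columns excluded).
users: 5 nullable (value, lat, severity, channel, battery — PK (user_id) and explicit NOT NULL columns excluded).
firmware: 6 nullable (lon, unit, gain, type, battery, status — PK none and explicit NOT NULL columns excluded).
Total: 1 + 5 + 5 + 6 = 17.

17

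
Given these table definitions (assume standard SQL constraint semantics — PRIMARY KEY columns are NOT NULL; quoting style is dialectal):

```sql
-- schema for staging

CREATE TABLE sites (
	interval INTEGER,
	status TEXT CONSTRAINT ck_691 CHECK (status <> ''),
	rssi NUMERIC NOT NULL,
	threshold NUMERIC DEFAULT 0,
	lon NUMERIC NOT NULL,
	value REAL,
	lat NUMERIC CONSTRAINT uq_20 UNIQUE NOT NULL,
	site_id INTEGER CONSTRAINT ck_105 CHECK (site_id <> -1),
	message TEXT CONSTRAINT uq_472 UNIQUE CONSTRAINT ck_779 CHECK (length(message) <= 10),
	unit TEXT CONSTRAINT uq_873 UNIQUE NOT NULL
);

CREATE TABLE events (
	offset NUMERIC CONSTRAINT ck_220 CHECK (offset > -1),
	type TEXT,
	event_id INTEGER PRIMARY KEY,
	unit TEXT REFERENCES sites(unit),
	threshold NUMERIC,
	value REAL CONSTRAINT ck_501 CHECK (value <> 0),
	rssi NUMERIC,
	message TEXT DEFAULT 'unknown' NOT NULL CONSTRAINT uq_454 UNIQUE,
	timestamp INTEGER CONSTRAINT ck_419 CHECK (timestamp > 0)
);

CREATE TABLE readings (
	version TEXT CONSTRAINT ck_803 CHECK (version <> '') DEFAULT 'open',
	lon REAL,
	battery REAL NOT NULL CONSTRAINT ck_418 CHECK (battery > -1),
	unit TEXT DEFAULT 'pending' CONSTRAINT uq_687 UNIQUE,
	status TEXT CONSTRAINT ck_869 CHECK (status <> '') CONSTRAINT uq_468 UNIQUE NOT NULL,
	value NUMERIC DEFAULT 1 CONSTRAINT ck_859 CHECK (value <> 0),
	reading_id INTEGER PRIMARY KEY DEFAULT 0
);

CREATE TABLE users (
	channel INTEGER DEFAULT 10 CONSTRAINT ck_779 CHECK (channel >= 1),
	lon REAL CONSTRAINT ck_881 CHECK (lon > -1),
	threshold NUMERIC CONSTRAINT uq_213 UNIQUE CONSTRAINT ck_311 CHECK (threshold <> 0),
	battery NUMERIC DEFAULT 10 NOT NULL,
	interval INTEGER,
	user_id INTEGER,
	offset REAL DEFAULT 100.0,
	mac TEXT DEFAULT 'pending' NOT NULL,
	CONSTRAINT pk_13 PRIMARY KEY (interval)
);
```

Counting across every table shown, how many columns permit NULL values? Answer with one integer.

22

sites: 6 nullable (interval, status, threshold, value, site_id, message — PK none and explicit NOT NULL columns excluded).
events: 7 nullable (offset, type, unit, threshold, value, rssi, timestamp — PK (event_id) and explicit NOT NULL columns excluded).
readings: 4 nullable (version, lon, unit, value — PK (reading_id) and explicit NOT NULL columns excluded).
users: 5 nullable (channel, lon, threshold, user_id, offset — PK (interval) and explicit NOT NULL columns excluded).
Total: 6 + 7 + 4 + 5 = 22.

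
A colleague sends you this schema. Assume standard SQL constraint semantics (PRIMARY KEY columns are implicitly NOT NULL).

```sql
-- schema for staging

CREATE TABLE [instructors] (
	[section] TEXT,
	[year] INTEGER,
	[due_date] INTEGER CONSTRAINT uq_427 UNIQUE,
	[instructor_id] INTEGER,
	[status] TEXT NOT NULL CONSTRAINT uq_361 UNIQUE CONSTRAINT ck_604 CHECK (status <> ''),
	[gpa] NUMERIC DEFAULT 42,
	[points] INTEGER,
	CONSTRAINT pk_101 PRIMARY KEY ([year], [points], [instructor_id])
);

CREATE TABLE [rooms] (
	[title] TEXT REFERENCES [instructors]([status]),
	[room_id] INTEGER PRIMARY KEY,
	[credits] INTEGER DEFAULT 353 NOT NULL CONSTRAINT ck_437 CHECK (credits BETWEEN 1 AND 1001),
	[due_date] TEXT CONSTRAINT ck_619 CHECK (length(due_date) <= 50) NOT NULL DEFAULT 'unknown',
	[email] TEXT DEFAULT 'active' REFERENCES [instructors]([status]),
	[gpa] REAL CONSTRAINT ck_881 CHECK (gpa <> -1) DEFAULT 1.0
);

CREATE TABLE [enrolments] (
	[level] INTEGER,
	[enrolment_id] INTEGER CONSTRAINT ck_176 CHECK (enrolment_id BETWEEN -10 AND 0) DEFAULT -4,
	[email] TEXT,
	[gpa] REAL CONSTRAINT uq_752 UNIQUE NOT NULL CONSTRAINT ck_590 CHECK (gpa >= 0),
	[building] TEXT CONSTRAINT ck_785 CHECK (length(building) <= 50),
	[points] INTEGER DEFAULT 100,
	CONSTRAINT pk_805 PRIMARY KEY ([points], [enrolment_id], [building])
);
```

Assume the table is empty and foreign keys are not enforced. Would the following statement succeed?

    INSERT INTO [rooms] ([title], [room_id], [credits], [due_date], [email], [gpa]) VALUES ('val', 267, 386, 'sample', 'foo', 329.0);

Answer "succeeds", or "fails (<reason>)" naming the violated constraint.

NOT NULL columns: credits is supplied; due_date is supplied; room_id is supplied.
CHECK constraints: 386 satisfies (credits BETWEEN 1 AND 1001); 'sample' satisfies (length(due_date) <= 50); 329.0 satisfies (gpa <> -1).
No constraint is violated.

succeeds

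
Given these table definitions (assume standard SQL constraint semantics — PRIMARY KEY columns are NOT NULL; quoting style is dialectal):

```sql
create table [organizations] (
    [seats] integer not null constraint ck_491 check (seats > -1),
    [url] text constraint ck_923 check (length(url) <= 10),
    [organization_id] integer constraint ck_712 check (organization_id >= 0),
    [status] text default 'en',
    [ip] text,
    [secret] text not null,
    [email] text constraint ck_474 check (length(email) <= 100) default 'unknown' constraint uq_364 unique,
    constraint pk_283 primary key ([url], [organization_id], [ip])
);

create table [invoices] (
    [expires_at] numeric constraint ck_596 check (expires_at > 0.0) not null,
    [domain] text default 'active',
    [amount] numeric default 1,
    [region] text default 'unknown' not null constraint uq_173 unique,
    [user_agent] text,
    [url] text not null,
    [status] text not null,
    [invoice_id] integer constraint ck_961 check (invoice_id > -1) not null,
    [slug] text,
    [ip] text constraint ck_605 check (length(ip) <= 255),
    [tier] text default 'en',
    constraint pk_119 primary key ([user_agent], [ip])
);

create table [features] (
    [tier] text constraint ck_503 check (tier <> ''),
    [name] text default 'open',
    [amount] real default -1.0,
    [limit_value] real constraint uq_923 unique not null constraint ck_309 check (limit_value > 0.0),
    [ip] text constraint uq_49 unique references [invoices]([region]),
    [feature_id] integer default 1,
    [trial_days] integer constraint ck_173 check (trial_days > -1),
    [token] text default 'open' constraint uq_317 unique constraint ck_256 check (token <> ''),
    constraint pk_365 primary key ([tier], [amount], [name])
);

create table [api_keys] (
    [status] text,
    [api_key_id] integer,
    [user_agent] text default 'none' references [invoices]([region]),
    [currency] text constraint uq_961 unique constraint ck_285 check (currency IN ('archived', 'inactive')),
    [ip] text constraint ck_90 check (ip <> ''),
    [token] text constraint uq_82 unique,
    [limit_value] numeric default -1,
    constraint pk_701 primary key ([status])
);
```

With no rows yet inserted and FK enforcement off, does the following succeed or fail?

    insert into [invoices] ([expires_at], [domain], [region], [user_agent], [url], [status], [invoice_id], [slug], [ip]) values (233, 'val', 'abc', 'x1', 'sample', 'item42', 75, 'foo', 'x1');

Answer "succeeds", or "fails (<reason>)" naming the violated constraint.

succeeds

NOT NULL columns: expires_at is supplied; invoice_id is supplied; ip is supplied; region is supplied; status is supplied; url is supplied; user_agent is supplied.
CHECK constraints: 233 satisfies (expires_at > 0.0); 75 satisfies (invoice_id > -1); 'x1' satisfies (length(ip) <= 255).
No constraint is violated.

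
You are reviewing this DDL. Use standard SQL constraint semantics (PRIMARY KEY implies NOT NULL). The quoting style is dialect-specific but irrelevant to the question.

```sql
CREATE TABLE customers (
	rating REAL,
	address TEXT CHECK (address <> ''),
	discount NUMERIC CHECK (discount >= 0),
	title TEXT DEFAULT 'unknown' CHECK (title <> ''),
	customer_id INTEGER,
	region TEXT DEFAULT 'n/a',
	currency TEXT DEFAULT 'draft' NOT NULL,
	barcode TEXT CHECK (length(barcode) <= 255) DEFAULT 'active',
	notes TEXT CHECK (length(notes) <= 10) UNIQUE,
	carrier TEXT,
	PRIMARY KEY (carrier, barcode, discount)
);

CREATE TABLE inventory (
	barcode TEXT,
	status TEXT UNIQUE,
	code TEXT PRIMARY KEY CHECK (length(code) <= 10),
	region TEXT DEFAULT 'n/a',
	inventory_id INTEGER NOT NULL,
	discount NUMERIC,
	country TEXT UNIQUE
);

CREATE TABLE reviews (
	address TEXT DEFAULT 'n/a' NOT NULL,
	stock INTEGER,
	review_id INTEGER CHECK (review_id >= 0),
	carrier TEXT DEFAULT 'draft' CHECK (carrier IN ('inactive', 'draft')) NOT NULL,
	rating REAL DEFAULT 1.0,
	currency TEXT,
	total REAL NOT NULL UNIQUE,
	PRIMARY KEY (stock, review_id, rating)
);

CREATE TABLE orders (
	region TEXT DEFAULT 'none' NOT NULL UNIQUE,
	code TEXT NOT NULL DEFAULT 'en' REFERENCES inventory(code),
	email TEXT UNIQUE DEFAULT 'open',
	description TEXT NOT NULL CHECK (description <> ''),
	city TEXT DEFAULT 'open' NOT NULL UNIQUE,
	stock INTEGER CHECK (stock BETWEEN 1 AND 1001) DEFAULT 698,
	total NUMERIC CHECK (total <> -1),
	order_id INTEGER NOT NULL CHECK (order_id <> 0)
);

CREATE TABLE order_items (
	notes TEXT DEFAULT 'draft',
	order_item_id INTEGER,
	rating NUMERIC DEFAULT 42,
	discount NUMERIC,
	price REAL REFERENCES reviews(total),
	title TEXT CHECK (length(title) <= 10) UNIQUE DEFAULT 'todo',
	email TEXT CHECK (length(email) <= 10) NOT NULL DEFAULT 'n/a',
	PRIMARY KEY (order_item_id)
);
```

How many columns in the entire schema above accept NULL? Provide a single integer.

customers: 6 nullable (rating, address, title, customer_id, region, notes — PK (carrier, barcode, discount) and explicit NOT NULL columns excluded).
inventory: 5 nullable (barcode, status, region, discount, country — PK (code) and explicit NOT NULL columns excluded).
reviews: 1 nullable (currency — PK (stock, review_id, rating) and explicit NOT NULL columns excluded).
orders: 3 nullable (email, stock, total — PK none and explicit NOT NULL columns excluded).
order_items: 5 nullable (notes, rating, discount, price, title — PK (order_item_id) and explicit NOT NULL columns excluded).
Total: 6 + 5 + 1 + 3 + 5 = 20.

20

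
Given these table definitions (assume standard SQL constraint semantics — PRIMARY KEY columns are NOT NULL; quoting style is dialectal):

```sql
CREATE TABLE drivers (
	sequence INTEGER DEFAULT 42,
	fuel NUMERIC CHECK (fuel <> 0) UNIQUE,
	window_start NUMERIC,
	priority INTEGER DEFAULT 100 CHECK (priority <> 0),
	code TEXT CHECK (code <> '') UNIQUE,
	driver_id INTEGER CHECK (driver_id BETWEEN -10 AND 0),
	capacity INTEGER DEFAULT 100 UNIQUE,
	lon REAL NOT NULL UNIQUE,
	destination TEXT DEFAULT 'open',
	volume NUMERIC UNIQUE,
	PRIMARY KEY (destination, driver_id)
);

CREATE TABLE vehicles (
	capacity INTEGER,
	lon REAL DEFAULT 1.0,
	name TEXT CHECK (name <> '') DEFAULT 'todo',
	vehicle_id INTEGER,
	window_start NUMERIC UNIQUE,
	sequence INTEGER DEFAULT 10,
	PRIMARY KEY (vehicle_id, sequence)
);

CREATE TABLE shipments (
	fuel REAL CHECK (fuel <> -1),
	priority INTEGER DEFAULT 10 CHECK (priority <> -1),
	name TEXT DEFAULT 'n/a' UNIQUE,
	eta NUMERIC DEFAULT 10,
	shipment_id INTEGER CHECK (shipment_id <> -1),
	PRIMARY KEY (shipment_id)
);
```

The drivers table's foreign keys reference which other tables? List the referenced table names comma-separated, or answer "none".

none

No column in drivers has a REFERENCES clause.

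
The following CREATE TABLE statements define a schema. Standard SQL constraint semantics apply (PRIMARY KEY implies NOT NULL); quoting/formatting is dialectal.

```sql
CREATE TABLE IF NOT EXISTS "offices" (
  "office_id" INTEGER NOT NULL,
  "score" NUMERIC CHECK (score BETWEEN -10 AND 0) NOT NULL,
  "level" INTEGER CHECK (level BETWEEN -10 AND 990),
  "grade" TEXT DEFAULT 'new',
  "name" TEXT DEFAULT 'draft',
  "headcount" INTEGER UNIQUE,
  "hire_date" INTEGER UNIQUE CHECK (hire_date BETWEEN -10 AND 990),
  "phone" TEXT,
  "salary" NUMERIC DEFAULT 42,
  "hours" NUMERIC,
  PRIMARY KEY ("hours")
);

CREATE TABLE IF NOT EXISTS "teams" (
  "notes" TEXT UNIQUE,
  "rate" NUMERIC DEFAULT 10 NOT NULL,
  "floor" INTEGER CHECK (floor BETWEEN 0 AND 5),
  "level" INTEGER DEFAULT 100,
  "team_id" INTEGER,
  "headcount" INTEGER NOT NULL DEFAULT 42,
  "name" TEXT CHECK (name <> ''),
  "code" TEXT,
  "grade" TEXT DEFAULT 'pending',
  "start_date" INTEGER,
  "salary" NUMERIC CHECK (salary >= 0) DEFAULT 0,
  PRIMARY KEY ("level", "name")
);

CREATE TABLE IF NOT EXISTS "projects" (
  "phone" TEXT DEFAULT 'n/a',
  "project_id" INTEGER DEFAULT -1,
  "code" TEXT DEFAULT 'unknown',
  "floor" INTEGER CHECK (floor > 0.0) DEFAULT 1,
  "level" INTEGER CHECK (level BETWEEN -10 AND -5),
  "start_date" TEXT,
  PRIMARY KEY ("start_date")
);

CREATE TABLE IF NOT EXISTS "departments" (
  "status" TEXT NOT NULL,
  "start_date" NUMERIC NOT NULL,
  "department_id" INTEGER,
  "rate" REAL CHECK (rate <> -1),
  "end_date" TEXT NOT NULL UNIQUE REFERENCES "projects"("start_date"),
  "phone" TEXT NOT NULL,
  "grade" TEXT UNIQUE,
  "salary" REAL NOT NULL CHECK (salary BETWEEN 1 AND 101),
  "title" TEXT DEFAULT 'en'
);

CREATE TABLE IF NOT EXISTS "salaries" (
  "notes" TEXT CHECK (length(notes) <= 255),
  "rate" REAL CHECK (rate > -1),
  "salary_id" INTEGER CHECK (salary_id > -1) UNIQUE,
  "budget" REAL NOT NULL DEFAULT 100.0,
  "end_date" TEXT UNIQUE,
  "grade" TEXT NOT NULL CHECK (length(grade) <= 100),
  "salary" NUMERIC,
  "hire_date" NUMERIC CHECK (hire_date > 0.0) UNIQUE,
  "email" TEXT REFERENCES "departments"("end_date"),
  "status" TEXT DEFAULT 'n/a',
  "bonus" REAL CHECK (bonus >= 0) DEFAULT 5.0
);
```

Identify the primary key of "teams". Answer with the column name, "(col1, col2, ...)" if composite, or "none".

(level, name)

A table-level PRIMARY KEY clause names 2 columns: level, name.
This is a composite key — the combination is unique, not each column individually.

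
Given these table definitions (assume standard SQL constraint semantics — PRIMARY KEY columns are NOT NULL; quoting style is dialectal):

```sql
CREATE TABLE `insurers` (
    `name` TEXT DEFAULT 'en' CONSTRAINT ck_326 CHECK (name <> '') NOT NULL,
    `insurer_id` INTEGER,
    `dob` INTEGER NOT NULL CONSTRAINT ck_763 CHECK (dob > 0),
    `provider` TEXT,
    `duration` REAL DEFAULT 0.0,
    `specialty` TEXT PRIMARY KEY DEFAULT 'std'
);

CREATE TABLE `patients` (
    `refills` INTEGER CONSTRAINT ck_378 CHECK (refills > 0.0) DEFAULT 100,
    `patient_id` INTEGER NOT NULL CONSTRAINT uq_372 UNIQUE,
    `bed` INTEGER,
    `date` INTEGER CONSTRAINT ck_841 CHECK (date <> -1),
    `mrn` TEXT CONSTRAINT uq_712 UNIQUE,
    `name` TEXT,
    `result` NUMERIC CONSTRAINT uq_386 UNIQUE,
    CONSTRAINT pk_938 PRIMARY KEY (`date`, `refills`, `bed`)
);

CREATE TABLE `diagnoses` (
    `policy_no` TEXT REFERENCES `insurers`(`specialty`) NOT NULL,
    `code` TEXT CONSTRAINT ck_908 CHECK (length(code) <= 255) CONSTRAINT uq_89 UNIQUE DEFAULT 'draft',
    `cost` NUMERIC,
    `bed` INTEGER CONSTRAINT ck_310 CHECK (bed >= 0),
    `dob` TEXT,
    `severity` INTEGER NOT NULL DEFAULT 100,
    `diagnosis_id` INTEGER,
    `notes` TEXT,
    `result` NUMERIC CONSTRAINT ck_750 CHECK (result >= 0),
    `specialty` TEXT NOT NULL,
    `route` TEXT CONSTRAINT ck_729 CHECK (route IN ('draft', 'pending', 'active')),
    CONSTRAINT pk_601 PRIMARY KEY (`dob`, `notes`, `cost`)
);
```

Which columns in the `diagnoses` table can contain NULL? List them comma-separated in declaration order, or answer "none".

code, bed, diagnosis_id, result, route

- policy_no: declared NOT NULL → not nullable.
- code: CHECK does not forbid NULL (a CHECK constraint passes when its expression is NULL) → nullable.
- cost: part of the PRIMARY KEY, which implies NOT NULL → not nullable.
- bed: CHECK does not forbid NULL (a CHECK constraint passes when its expression is NULL) → nullable.
- dob: part of the PRIMARY KEY, which implies NOT NULL → not nullable.
- severity: declared NOT NULL → not nullable.
- diagnosis_id: no NOT NULL constraint applies → nullable.
- notes: part of the PRIMARY KEY, which implies NOT NULL → not nullable.
- result: CHECK does not forbid NULL (a CHECK constraint passes when its expression is NULL) → nullable.
- specialty: declared NOT NULL → not nullable.
- route: CHECK does not forbid NULL (a CHECK constraint passes when its expression is NULL) → nullable.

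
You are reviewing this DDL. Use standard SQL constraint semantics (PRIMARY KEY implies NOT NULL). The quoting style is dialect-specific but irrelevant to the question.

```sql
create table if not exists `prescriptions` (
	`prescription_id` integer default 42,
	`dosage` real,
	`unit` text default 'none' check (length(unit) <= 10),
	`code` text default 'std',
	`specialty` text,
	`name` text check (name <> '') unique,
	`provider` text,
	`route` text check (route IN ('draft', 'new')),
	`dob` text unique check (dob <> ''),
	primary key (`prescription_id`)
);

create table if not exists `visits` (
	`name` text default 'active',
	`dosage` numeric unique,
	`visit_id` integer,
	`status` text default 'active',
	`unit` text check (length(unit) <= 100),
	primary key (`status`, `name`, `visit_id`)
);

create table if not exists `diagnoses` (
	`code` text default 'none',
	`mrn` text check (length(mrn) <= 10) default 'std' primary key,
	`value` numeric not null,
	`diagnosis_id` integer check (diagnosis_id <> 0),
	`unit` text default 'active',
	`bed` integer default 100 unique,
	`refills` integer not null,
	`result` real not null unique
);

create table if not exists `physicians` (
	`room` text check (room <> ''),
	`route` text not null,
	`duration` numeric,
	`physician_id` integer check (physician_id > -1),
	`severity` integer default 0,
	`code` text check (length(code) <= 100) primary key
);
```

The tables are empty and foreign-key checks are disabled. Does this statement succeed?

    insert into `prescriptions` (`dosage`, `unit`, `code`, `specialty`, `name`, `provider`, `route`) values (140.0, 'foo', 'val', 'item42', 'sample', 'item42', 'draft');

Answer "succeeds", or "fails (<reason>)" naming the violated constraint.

succeeds

NOT NULL columns: prescription_id defaults to 42.
CHECK constraints: 'foo' satisfies (length(unit) <= 10); 'sample' satisfies (name <> ''); 'draft' satisfies (route IN ('draft', 'new')).
No constraint is violated.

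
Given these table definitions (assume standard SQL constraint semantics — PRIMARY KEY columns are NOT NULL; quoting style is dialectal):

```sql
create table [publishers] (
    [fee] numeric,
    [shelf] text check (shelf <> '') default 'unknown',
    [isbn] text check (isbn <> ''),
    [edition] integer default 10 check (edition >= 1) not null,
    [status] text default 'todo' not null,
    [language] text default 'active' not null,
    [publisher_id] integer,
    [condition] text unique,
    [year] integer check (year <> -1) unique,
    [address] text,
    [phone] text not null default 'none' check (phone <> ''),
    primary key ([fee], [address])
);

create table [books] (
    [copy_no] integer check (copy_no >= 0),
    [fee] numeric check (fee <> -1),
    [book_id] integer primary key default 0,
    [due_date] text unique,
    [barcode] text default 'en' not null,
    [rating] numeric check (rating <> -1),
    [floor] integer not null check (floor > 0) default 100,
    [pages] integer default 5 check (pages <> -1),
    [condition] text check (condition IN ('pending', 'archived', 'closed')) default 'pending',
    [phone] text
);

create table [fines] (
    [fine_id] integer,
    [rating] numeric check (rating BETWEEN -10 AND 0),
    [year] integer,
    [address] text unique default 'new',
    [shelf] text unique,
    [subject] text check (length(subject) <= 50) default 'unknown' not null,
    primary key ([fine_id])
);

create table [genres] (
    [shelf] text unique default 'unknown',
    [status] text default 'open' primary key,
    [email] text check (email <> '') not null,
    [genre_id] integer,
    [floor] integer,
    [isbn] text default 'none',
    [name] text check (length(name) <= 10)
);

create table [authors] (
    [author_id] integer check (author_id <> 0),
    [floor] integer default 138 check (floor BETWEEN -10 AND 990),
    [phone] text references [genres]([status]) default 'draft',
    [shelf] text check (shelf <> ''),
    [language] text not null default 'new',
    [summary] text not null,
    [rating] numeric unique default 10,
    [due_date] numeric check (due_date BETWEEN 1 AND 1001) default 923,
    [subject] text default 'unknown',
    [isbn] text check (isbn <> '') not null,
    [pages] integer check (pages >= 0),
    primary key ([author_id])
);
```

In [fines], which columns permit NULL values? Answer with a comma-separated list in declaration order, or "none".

- fine_id: part of the PRIMARY KEY, which implies NOT NULL → not nullable.
- rating: CHECK does not forbid NULL (a CHECK constraint passes when its expression is NULL) → nullable.
- year: no NOT NULL constraint applies → nullable.
- address: UNIQUE does not imply NOT NULL → nullable.
- shelf: UNIQUE does not imply NOT NULL → nullable.
- subject: declared NOT NULL → not nullable.

rating, year, address, shelf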